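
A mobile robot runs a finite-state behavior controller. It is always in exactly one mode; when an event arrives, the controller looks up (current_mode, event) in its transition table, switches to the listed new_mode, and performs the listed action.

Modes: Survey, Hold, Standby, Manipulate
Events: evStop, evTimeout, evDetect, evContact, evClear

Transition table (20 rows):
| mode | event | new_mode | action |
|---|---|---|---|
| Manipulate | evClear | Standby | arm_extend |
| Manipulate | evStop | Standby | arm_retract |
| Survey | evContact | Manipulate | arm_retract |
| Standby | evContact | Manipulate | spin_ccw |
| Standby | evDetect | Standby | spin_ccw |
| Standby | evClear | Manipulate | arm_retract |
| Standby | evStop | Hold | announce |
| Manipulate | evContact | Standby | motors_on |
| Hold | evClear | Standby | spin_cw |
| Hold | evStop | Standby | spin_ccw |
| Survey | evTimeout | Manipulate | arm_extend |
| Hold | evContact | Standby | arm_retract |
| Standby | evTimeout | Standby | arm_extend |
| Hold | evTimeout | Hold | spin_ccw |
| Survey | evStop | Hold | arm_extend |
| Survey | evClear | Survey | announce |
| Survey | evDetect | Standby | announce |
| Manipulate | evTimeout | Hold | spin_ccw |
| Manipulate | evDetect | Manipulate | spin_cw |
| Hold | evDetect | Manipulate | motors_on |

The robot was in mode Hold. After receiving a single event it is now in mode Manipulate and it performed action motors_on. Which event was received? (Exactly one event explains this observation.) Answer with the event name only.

evDetect

try evStop: (Hold, evStop) → (Standby, spin_ccw)
try evTimeout: (Hold, evTimeout) → (Hold, spin_ccw)
try evDetect: (Hold, evDetect) → (Manipulate, motors_on)  ← matches
try evContact: (Hold, evContact) → (Standby, arm_retract)
try evClear: (Hold, evClear) → (Standby, spin_cw)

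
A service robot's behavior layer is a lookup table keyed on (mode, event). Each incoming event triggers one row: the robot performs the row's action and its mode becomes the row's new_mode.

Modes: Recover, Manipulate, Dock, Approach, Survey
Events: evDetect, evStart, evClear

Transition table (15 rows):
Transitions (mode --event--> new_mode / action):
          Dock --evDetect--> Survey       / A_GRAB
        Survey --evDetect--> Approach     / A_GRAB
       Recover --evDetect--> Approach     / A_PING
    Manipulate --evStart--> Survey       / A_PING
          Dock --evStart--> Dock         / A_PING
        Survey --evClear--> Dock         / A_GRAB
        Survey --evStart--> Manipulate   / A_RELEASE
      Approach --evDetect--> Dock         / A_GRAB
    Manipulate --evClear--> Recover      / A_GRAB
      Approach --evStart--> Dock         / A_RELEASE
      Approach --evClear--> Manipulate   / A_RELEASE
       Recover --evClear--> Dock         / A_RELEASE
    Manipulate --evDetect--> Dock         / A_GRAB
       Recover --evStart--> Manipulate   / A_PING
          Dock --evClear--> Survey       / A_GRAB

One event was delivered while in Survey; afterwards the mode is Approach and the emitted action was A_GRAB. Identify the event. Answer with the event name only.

evDetect

try evDetect: (Survey, evDetect) → (Approach, A_GRAB)  ← matches
try evStart: (Survey, evStart) → (Manipulate, A_RELEASE)
try evClear: (Survey, evClear) → (Dock, A_GRAB)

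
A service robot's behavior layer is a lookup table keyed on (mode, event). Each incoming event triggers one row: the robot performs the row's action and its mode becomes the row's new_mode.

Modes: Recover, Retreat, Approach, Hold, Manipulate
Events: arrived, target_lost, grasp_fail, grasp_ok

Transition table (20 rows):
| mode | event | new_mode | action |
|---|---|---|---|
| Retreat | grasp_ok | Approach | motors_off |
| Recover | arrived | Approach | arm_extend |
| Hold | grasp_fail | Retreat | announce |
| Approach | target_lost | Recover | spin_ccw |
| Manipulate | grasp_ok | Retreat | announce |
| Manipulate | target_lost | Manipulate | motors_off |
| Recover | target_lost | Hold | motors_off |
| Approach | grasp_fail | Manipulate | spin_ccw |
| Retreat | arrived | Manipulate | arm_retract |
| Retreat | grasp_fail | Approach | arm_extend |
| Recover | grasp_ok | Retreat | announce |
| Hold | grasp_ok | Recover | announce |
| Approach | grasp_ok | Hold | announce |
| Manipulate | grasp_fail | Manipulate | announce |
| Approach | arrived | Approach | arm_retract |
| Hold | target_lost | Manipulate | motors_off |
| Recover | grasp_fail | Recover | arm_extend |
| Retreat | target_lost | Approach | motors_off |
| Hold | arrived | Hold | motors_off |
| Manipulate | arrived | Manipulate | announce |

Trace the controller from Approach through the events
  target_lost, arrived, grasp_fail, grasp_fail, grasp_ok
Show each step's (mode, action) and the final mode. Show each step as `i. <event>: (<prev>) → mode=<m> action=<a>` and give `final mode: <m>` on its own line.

final mode: Retreat

1. target_lost: (Approach) → mode=Recover action=spin_ccw
2. arrived: (Recover) → mode=Approach action=arm_extend
3. grasp_fail: (Approach) → mode=Manipulate action=spin_ccw
4. grasp_fail: (Manipulate) → mode=Manipulate action=announce
5. grasp_ok: (Manipulate) → mode=Retreat action=announce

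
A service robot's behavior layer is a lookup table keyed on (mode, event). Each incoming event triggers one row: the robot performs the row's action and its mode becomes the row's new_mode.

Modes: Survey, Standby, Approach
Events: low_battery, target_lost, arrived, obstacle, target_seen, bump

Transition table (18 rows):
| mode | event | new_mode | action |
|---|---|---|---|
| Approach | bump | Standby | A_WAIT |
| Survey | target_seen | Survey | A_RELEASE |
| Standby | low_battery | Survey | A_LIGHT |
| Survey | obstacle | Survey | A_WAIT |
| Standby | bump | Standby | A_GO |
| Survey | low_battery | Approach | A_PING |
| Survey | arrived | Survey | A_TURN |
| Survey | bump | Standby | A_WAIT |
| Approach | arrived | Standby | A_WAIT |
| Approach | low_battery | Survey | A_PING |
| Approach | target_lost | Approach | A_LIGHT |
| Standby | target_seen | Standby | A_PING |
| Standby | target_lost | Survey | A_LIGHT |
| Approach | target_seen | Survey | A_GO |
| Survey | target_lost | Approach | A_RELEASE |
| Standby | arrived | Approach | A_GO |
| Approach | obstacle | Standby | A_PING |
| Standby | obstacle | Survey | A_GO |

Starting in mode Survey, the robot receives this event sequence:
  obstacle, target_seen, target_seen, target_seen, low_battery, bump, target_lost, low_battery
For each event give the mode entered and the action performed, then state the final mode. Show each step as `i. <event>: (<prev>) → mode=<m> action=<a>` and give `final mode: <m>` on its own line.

final mode: Approach

1. obstacle: (Survey) → mode=Survey action=A_WAIT
2. target_seen: (Survey) → mode=Survey action=A_RELEASE
3. target_seen: (Survey) → mode=Survey action=A_RELEASE
4. target_seen: (Survey) → mode=Survey action=A_RELEASE
5. low_battery: (Survey) → mode=Approach action=A_PING
6. bump: (Approach) → mode=Standby action=A_WAIT
7. target_lost: (Standby) → mode=Survey action=A_LIGHT
8. low_battery: (Survey) → mode=Approach action=A_PING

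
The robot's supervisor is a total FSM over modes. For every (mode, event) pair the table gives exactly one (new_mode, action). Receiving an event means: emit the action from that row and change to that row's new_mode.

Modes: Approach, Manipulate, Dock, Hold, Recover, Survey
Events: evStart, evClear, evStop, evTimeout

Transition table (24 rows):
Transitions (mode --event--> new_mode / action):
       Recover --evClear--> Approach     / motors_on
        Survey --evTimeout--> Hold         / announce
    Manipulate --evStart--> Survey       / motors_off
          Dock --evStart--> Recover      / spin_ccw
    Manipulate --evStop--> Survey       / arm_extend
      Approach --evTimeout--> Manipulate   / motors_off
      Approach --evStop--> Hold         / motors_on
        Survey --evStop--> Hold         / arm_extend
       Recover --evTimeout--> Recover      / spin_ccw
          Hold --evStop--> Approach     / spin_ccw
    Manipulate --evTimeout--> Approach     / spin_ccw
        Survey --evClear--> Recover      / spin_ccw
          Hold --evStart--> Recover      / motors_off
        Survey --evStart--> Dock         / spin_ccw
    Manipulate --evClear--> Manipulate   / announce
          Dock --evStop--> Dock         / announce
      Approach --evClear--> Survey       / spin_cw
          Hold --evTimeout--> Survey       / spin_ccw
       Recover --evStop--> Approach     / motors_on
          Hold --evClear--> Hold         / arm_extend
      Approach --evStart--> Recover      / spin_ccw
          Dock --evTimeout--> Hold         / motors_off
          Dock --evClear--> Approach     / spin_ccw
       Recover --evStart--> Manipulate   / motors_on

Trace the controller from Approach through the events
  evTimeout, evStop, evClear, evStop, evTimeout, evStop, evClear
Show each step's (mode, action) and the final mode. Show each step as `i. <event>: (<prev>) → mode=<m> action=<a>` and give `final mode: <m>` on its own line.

final mode: Recover

1. evTimeout: (Approach) → mode=Manipulate action=motors_off
2. evStop: (Manipulate) → mode=Survey action=arm_extend
3. evClear: (Survey) → mode=Recover action=spin_ccw
4. evStop: (Recover) → mode=Approach action=motors_on
5. evTimeout: (Approach) → mode=Manipulate action=motors_off
6. evStop: (Manipulate) → mode=Survey action=arm_extend
7. evClear: (Survey) → mode=Recover action=spin_ccw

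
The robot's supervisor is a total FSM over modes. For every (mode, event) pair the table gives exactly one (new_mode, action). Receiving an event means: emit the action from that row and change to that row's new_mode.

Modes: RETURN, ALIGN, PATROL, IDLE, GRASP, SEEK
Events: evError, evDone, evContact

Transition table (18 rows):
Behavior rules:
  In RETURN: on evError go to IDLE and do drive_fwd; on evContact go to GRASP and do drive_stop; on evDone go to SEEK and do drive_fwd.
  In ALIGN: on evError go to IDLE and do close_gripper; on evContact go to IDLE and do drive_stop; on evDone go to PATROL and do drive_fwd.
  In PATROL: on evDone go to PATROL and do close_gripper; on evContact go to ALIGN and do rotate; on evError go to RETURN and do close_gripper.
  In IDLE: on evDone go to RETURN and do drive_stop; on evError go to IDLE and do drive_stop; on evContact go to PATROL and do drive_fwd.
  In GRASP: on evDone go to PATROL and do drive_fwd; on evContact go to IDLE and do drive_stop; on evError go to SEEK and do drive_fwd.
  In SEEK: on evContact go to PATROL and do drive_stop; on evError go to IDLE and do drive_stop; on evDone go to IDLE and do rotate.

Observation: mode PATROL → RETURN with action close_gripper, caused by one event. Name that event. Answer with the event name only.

evError

try evError: (PATROL, evError) → (RETURN, close_gripper)  ← matches
try evDone: (PATROL, evDone) → (PATROL, close_gripper)
try evContact: (PATROL, evContact) → (ALIGN, rotate)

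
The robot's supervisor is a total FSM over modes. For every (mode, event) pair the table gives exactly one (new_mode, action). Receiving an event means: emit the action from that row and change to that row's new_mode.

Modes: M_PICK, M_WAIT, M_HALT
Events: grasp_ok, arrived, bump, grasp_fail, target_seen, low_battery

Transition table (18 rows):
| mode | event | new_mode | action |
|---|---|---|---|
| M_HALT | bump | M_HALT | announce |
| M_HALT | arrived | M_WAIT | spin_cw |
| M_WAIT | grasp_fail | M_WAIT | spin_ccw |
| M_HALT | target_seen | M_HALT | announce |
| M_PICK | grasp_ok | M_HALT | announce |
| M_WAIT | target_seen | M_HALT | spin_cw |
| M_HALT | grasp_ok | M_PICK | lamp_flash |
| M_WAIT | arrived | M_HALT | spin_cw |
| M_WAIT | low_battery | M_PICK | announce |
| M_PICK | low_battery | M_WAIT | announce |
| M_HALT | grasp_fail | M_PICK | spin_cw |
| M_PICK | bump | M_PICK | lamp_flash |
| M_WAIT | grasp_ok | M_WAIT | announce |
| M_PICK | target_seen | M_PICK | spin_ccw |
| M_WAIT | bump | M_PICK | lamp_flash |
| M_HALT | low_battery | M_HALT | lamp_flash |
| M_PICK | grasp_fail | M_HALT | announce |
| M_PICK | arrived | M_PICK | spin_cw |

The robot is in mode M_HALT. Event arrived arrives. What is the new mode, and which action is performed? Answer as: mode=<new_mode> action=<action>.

current mode = M_HALT; filter table to that mode:
  (M_HALT, bump) → (M_HALT, announce)
  (M_HALT, arrived) → (M_WAIT, spin_cw)  ← event matches
  (M_HALT, target_seen) → (M_HALT, announce)
  (M_HALT, grasp_ok) → (M_PICK, lamp_flash)
  (M_HALT, grasp_fail) → (M_PICK, spin_cw)
  (M_HALT, low_battery) → (M_HALT, lamp_flash)
event = arrived selects (M_WAIT, spin_cw)

mode=M_WAIT action=spin_cw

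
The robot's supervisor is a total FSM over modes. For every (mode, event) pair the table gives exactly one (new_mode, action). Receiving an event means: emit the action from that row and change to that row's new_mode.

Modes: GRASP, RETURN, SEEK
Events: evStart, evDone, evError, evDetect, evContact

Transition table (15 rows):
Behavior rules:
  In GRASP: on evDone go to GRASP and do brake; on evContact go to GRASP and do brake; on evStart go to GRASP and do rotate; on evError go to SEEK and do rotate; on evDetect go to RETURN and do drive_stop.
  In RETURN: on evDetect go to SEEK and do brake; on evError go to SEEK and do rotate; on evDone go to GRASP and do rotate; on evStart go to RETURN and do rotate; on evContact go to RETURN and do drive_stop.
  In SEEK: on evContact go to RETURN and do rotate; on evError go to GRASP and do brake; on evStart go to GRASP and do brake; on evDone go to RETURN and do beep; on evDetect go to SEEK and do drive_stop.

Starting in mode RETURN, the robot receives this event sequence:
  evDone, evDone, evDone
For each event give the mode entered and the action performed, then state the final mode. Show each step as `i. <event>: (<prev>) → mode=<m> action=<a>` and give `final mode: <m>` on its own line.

final mode: GRASP

1. evDone: (RETURN) → mode=GRASP action=rotate
2. evDone: (GRASP) → mode=GRASP action=brake
3. evDone: (GRASP) → mode=GRASP action=brake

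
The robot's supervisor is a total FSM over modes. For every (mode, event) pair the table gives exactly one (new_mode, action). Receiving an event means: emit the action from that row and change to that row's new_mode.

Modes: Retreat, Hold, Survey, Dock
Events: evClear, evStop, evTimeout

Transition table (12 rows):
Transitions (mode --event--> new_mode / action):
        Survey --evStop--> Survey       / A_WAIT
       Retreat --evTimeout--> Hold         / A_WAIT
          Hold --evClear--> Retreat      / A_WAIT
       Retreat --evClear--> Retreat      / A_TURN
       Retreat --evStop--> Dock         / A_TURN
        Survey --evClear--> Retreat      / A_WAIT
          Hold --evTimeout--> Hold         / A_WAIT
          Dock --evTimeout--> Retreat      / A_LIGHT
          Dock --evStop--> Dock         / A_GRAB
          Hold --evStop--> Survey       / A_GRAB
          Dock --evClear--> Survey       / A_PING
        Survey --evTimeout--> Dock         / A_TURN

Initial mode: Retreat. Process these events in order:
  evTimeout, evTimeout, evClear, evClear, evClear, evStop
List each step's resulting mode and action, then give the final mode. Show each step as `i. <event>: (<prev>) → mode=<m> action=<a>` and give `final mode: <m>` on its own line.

1. evTimeout: (Retreat) → mode=Hold action=A_WAIT
2. evTimeout: (Hold) → mode=Hold action=A_WAIT
3. evClear: (Hold) → mode=Retreat action=A_WAIT
4. evClear: (Retreat) → mode=Retreat action=A_TURN
5. evClear: (Retreat) → mode=Retreat action=A_TURN
6. evStop: (Retreat) → mode=Dock action=A_TURN

final mode: Dock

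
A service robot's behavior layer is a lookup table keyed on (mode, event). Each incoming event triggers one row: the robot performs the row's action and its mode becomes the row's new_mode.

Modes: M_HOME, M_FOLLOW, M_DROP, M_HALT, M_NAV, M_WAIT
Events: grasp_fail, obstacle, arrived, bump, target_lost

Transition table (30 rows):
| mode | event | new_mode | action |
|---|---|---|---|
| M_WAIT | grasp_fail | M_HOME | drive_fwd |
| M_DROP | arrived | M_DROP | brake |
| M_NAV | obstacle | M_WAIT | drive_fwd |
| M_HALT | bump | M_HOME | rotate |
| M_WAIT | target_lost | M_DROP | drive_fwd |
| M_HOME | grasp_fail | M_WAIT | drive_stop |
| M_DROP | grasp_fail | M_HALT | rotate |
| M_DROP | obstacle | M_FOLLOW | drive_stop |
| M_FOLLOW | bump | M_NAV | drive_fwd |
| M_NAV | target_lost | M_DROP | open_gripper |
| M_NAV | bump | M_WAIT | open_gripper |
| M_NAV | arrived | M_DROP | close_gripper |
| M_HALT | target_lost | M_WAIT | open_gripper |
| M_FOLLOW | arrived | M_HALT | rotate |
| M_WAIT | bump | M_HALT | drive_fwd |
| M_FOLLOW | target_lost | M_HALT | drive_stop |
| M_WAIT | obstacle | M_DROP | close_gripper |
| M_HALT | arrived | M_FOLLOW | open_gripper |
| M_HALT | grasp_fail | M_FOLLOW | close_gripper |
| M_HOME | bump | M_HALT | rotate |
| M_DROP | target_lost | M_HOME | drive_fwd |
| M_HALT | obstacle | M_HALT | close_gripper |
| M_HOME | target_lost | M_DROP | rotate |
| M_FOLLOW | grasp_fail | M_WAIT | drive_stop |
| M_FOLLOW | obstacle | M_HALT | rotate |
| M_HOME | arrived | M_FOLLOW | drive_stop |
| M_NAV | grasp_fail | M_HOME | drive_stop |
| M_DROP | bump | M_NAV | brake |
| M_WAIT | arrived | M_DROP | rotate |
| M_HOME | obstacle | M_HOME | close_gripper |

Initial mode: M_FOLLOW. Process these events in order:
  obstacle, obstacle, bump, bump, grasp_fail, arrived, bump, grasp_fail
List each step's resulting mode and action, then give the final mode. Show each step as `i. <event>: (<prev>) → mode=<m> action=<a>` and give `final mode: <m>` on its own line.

1. obstacle: (M_FOLLOW) → mode=M_HALT action=rotate
2. obstacle: (M_HALT) → mode=M_HALT action=close_gripper
3. bump: (M_HALT) → mode=M_HOME action=rotate
4. bump: (M_HOME) → mode=M_HALT action=rotate
5. grasp_fail: (M_HALT) → mode=M_FOLLOW action=close_gripper
6. arrived: (M_FOLLOW) → mode=M_HALT action=rotate
7. bump: (M_HALT) → mode=M_HOME action=rotate
8. grasp_fail: (M_HOME) → mode=M_WAIT action=drive_stop

final mode: M_WAIT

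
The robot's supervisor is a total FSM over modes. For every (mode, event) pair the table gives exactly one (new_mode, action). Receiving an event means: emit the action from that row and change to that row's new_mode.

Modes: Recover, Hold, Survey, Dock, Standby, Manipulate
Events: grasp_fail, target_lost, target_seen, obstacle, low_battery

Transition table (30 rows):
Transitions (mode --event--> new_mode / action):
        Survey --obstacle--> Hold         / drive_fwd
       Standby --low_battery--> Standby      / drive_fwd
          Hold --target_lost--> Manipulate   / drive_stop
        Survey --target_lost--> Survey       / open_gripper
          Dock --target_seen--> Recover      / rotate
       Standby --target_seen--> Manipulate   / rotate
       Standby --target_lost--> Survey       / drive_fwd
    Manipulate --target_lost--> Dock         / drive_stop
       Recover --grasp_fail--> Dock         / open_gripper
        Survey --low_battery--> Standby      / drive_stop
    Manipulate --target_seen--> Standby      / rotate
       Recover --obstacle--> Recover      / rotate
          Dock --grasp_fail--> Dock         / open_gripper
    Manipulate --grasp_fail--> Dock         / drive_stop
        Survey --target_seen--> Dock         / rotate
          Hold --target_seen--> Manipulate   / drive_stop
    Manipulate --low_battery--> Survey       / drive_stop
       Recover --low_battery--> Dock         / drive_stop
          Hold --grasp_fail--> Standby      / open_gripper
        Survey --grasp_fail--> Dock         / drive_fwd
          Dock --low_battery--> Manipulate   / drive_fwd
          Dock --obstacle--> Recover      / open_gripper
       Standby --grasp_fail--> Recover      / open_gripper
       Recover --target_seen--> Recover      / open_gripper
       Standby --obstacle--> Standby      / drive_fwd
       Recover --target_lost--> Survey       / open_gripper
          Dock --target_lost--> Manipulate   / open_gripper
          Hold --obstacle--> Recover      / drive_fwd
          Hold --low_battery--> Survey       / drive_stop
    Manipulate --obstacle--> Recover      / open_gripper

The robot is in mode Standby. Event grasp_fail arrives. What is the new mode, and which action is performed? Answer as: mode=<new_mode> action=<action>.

current mode = Standby; filter table to that mode:
  (Standby, low_battery) → (Standby, drive_fwd)
  (Standby, target_seen) → (Manipulate, rotate)
  (Standby, target_lost) → (Survey, drive_fwd)
  (Standby, grasp_fail) → (Recover, open_gripper)  ← event matches
  (Standby, obstacle) → (Standby, drive_fwd)
event = grasp_fail selects (Recover, open_gripper)

mode=Recover action=open_gripper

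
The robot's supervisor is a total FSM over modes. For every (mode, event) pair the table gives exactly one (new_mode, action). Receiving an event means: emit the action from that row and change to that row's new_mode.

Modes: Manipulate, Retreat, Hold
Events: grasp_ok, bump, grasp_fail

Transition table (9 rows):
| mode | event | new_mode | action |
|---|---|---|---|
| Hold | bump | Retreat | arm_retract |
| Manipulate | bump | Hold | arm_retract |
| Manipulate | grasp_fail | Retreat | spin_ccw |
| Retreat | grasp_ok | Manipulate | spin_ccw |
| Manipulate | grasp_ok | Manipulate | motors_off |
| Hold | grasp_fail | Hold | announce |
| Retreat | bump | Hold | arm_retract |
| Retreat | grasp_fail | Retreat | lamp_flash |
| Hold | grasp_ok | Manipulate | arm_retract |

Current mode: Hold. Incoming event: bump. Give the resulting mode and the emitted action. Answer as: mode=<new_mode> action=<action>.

mode=Retreat action=arm_retract

current mode = Hold; filter table to that mode:
  (Hold, bump) → (Retreat, arm_retract)  ← event matches
  (Hold, grasp_fail) → (Hold, announce)
  (Hold, grasp_ok) → (Manipulate, arm_retract)
event = bump selects (Retreat, arm_retract)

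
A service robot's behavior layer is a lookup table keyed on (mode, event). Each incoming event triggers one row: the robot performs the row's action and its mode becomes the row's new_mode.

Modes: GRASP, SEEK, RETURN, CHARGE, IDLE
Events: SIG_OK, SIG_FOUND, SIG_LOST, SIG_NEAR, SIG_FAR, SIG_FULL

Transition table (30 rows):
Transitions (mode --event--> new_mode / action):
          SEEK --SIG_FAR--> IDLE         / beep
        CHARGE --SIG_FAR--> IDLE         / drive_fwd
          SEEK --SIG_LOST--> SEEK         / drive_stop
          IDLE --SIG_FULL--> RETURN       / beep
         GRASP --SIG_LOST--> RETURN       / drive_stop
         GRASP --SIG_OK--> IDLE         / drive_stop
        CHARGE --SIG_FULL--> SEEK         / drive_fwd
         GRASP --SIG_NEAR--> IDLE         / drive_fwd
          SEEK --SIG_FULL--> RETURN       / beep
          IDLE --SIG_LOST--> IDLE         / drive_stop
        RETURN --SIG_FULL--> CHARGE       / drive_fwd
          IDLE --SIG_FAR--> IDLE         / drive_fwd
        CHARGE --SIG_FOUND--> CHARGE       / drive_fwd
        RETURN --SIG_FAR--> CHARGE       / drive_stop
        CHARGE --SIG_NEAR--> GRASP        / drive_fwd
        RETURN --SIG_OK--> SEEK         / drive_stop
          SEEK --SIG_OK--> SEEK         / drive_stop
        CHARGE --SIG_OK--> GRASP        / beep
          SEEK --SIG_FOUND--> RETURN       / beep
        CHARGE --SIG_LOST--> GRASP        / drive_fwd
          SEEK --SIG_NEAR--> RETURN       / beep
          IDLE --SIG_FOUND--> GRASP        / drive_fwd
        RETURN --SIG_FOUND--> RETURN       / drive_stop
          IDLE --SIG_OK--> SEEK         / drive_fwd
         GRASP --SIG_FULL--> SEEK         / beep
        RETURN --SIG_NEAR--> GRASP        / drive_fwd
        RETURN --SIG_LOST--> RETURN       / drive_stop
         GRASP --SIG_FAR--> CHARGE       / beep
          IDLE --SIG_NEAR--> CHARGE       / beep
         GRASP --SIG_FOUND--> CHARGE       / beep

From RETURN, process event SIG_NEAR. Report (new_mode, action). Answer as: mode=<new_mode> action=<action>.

current mode = RETURN; filter table to that mode:
  (RETURN, SIG_FULL) → (CHARGE, drive_fwd)
  (RETURN, SIG_FAR) → (CHARGE, drive_stop)
  (RETURN, SIG_OK) → (SEEK, drive_stop)
  (RETURN, SIG_FOUND) → (RETURN, drive_stop)
  (RETURN, SIG_NEAR) → (GRASP, drive_fwd)  ← event matches
  (RETURN, SIG_LOST) → (RETURN, drive_stop)
event = SIG_NEAR selects (GRASP, drive_fwd)

mode=GRASP action=drive_fwd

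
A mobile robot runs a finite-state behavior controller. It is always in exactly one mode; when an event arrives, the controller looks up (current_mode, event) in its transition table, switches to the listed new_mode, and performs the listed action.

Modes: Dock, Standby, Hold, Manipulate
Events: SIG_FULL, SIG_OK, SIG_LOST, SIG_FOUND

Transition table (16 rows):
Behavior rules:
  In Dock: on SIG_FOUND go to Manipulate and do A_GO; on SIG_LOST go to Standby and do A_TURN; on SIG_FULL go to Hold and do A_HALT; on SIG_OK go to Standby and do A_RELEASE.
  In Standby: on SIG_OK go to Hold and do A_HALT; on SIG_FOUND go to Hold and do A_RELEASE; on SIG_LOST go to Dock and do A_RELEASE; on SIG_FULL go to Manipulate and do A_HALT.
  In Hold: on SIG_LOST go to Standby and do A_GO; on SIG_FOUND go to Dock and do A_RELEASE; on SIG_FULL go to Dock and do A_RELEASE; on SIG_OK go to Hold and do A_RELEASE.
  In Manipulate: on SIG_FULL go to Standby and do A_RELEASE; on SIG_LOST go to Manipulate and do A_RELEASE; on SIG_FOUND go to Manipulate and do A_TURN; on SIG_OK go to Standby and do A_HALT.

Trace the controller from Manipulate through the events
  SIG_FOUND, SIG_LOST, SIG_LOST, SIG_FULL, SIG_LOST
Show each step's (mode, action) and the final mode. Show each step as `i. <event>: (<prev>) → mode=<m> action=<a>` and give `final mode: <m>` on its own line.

final mode: Dock

1. SIG_FOUND: (Manipulate) → mode=Manipulate action=A_TURN
2. SIG_LOST: (Manipulate) → mode=Manipulate action=A_RELEASE
3. SIG_LOST: (Manipulate) → mode=Manipulate action=A_RELEASE
4. SIG_FULL: (Manipulate) → mode=Standby action=A_RELEASE
5. SIG_LOST: (Standby) → mode=Dock action=A_RELEASE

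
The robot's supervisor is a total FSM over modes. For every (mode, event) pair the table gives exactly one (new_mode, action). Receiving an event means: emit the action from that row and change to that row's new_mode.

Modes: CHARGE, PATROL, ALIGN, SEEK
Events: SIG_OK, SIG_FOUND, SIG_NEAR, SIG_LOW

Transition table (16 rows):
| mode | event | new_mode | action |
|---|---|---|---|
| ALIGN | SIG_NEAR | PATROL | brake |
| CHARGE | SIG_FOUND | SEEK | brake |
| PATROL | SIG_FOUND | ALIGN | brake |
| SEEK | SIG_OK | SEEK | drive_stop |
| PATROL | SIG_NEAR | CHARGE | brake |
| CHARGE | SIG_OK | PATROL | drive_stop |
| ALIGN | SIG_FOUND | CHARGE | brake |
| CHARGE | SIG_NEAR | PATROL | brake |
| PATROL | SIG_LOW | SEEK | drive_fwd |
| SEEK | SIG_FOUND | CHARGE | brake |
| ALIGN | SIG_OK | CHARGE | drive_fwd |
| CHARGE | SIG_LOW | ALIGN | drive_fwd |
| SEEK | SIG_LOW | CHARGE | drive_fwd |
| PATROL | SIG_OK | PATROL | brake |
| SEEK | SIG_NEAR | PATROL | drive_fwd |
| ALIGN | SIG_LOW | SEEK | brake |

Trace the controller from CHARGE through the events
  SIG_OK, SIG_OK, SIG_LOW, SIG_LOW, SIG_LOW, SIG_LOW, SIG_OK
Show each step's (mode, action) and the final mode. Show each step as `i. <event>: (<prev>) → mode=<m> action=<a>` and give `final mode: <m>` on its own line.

final mode: SEEK

1. SIG_OK: (CHARGE) → mode=PATROL action=drive_stop
2. SIG_OK: (PATROL) → mode=PATROL action=brake
3. SIG_LOW: (PATROL) → mode=SEEK action=drive_fwd
4. SIG_LOW: (SEEK) → mode=CHARGE action=drive_fwd
5. SIG_LOW: (CHARGE) → mode=ALIGN action=drive_fwd
6. SIG_LOW: (ALIGN) → mode=SEEK action=brake
7. SIG_OK: (SEEK) → mode=SEEK action=drive_stop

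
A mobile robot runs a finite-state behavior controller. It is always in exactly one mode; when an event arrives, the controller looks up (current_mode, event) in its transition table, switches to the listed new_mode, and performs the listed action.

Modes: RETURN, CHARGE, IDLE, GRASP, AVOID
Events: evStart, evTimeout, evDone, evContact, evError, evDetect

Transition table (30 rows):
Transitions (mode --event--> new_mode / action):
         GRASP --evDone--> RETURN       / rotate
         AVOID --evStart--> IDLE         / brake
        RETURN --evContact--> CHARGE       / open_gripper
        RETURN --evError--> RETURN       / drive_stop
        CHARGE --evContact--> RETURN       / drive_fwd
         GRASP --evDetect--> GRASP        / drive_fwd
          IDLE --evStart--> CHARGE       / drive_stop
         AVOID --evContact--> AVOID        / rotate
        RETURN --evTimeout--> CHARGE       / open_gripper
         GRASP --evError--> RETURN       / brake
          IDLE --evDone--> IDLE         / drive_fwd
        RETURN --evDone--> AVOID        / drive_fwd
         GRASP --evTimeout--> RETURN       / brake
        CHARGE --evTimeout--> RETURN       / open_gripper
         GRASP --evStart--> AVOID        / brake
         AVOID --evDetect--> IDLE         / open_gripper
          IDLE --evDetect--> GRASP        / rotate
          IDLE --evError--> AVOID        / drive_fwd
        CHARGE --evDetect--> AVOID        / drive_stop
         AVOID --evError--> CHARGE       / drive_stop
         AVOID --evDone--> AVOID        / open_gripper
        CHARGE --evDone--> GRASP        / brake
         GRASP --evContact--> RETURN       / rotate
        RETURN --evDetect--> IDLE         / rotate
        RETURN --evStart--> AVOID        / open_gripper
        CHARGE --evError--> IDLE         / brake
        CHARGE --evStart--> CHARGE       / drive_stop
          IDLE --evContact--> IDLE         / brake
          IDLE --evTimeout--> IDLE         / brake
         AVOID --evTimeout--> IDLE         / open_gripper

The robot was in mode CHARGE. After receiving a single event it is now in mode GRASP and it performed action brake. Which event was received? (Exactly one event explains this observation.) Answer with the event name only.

try evStart: (CHARGE, evStart) → (CHARGE, drive_stop)
try evTimeout: (CHARGE, evTimeout) → (RETURN, open_gripper)
try evDone: (CHARGE, evDone) → (GRASP, brake)  ← matches
try evContact: (CHARGE, evContact) → (RETURN, drive_fwd)
try evError: (CHARGE, evError) → (IDLE, brake)
try evDetect: (CHARGE, evDetect) → (AVOID, drive_stop)

evDone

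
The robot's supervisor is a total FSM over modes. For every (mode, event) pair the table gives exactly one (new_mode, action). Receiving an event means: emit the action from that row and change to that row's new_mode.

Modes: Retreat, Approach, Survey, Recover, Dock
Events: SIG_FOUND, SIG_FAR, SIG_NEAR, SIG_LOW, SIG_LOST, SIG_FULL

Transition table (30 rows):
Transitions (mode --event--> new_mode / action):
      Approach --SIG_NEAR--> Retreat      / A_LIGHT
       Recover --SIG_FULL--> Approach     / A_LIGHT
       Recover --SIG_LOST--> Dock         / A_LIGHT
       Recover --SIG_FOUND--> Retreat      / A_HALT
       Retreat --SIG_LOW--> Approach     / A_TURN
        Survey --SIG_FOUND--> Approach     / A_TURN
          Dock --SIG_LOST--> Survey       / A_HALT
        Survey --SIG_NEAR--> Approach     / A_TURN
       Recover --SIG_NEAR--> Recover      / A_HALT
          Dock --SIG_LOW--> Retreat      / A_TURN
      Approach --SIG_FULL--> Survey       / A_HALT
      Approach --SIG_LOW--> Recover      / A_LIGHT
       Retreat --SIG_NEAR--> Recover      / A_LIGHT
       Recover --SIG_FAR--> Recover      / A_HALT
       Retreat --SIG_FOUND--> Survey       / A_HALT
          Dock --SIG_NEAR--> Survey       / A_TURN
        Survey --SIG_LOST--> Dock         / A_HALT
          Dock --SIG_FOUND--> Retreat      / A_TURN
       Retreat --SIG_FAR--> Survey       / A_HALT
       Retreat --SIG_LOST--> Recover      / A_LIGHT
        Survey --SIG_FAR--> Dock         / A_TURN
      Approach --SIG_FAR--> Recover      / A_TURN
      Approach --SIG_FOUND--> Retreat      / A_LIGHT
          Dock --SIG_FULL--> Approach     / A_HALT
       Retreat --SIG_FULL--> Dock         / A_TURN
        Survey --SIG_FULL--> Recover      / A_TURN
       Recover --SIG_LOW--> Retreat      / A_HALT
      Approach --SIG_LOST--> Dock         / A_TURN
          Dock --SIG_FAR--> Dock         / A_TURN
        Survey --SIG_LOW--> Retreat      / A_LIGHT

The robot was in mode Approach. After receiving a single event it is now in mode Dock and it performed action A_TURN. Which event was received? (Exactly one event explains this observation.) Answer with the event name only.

SIG_LOST

try SIG_FOUND: (Approach, SIG_FOUND) → (Retreat, A_LIGHT)
try SIG_FAR: (Approach, SIG_FAR) → (Recover, A_TURN)
try SIG_NEAR: (Approach, SIG_NEAR) → (Retreat, A_LIGHT)
try SIG_LOW: (Approach, SIG_LOW) → (Recover, A_LIGHT)
try SIG_LOST: (Approach, SIG_LOST) → (Dock, A_TURN)  ← matches
try SIG_FULL: (Approach, SIG_FULL) → (Survey, A_HALT)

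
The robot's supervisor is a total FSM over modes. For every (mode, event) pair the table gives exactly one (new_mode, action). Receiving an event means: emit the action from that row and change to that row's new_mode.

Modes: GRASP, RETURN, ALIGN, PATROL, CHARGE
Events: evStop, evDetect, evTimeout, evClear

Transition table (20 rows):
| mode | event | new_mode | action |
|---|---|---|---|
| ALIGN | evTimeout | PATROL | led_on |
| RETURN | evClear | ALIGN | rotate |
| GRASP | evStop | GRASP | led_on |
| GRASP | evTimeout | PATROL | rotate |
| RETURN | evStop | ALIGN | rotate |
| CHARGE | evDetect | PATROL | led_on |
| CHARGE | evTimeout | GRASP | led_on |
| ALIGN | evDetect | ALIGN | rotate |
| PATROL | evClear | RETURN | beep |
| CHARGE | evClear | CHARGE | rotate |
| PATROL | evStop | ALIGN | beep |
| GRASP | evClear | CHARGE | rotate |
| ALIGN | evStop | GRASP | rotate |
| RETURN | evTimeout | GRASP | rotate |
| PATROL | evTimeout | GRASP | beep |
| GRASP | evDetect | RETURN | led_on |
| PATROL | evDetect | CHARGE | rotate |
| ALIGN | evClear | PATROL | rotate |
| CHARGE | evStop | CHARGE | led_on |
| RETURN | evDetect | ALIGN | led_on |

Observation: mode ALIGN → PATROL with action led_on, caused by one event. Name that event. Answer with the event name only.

evTimeout

try evStop: (ALIGN, evStop) → (GRASP, rotate)
try evDetect: (ALIGN, evDetect) → (ALIGN, rotate)
try evTimeout: (ALIGN, evTimeout) → (PATROL, led_on)  ← matches
try evClear: (ALIGN, evClear) → (PATROL, rotate)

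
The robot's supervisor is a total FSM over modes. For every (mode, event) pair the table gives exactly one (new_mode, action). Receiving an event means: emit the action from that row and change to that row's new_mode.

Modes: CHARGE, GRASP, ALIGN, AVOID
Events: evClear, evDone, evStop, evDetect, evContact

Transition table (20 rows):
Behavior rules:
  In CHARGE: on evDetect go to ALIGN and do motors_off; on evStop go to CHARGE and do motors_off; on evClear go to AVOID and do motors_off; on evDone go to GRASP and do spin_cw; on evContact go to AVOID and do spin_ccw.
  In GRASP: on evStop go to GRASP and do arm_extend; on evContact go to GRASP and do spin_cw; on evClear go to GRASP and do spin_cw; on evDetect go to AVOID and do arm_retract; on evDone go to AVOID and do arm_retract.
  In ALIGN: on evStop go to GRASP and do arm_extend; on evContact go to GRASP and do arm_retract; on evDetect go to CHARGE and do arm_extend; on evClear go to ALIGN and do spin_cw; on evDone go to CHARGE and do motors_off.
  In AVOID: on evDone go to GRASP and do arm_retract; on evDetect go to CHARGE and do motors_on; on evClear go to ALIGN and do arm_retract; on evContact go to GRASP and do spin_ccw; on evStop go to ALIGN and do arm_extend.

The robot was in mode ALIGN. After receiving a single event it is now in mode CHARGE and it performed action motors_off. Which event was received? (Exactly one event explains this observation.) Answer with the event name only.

evDone

try evClear: (ALIGN, evClear) → (ALIGN, spin_cw)
try evDone: (ALIGN, evDone) → (CHARGE, motors_off)  ← matches
try evStop: (ALIGN, evStop) → (GRASP, arm_extend)
try evDetect: (ALIGN, evDetect) → (CHARGE, arm_extend)
try evContact: (ALIGN, evContact) → (GRASP, arm_retract)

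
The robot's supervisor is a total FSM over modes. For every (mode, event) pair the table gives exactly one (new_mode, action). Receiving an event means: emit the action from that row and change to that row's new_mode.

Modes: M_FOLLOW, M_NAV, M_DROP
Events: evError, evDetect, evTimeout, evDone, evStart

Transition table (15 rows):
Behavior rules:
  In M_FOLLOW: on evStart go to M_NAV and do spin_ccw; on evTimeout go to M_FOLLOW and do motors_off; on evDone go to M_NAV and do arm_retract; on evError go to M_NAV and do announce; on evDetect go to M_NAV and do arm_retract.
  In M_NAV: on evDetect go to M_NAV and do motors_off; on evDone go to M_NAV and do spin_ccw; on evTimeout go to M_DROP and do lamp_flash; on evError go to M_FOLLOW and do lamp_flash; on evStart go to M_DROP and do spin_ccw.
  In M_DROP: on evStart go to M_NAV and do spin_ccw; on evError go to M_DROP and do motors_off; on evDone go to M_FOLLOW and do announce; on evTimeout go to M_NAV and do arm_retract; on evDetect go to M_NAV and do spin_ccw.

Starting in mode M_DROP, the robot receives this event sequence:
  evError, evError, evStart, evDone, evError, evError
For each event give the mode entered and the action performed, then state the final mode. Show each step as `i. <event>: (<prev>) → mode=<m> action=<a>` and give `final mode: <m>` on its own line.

1. evError: (M_DROP) → mode=M_DROP action=motors_off
2. evError: (M_DROP) → mode=M_DROP action=motors_off
3. evStart: (M_DROP) → mode=M_NAV action=spin_ccw
4. evDone: (M_NAV) → mode=M_NAV action=spin_ccw
5. evError: (M_NAV) → mode=M_FOLLOW action=lamp_flash
6. evError: (M_FOLLOW) → mode=M_NAV action=announce

final mode: M_NAV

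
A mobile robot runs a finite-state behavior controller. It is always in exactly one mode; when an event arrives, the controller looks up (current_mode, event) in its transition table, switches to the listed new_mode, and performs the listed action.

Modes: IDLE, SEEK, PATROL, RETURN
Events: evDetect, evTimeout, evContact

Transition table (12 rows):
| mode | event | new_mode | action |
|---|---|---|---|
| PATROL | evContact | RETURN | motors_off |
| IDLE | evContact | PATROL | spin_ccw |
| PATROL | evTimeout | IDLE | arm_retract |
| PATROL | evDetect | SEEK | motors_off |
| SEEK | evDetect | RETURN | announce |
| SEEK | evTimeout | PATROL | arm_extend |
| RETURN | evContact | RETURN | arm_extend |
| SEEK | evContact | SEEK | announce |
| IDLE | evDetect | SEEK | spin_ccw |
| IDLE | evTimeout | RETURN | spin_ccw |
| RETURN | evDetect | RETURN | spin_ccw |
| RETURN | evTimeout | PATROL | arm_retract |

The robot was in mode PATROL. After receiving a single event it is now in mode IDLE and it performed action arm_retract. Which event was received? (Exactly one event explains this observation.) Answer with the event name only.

try evDetect: (PATROL, evDetect) → (SEEK, motors_off)
try evTimeout: (PATROL, evTimeout) → (IDLE, arm_retract)  ← matches
try evContact: (PATROL, evContact) → (RETURN, motors_off)

evTimeout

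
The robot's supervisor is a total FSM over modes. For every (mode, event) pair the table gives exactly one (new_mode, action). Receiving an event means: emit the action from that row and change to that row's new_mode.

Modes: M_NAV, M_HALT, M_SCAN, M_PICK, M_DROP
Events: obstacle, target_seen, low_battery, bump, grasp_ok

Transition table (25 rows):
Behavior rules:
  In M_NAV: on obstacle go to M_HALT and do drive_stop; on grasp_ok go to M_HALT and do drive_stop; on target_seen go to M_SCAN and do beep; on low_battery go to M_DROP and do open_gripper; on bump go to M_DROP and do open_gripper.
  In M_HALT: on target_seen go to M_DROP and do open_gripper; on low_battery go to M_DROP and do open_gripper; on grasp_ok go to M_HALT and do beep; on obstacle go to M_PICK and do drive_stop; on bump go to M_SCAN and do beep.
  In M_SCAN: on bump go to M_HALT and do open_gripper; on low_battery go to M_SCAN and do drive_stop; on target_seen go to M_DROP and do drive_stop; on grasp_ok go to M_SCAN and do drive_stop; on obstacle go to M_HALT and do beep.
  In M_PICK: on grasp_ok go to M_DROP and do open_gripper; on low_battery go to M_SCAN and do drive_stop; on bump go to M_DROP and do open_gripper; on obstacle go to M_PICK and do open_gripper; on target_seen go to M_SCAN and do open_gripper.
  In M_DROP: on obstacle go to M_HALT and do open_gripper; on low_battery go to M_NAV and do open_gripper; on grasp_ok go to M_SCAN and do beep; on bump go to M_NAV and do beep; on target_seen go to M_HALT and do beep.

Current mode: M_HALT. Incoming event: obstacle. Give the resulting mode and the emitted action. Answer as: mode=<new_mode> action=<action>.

current mode = M_HALT; filter table to that mode:
  (M_HALT, target_seen) → (M_DROP, open_gripper)
  (M_HALT, low_battery) → (M_DROP, open_gripper)
  (M_HALT, grasp_ok) → (M_HALT, beep)
  (M_HALT, obstacle) → (M_PICK, drive_stop)  ← event matches
  (M_HALT, bump) → (M_SCAN, beep)
event = obstacle selects (M_PICK, drive_stop)

mode=M_PICK action=drive_stop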